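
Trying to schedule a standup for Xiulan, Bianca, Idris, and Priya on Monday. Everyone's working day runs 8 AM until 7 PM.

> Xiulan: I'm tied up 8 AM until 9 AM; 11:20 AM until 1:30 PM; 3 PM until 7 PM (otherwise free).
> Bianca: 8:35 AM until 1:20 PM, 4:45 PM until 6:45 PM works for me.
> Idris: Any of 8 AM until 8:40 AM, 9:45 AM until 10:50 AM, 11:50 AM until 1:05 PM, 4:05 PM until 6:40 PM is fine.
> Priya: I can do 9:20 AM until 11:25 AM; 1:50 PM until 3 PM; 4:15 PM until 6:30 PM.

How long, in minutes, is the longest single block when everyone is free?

Xiulan free: 09:00-11:20, 13:30-15:00 (invert busy blocks within the working day).
Bianca free: 08:35-13:20, 16:45-18:45.
Idris free: 08:00-08:40, 09:45-10:50, 11:50-13:05, 16:05-18:40.
Priya free: 09:20-11:25, 13:50-15:00, 16:15-18:30.
Xiulan ∩ Bianca: 09:00-11:20.
Xiulan ∩ Bianca ∩ Idris: 09:45-10:50.
Xiulan ∩ Bianca ∩ Idris ∩ Priya: 09:45-10:50.
Those are the intersection windows.
The longest is 09:45-10:50 at 65 minutes.

65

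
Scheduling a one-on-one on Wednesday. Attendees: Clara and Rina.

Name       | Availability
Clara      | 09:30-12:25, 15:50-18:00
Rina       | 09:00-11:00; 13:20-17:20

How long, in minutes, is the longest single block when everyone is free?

90

Clara ∩ Rina: 09:30-11:00, 15:50-17:20.
The longest is 09:30-11:00 at 90 minutes.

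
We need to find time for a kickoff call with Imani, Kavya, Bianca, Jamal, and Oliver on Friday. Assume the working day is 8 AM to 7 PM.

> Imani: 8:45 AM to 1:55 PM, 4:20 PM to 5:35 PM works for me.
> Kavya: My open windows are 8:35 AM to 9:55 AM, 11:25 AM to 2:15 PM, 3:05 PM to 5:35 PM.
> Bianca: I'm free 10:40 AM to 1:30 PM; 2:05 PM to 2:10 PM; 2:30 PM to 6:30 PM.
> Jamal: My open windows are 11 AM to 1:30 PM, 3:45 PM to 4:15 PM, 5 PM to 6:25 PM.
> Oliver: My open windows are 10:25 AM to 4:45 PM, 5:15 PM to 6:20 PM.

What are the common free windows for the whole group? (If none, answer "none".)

11:25-13:30, 17:15-17:35

Imani ∩ Kavya: 08:45-09:55, 11:25-13:55, 16:20-17:35.
Imani ∩ Kavya ∩ Bianca: 11:25-13:30, 16:20-17:35.
Imani ∩ Kavya ∩ Bianca ∩ Jamal: 11:25-13:30, 17:00-17:35.
Imani ∩ Kavya ∩ Bianca ∩ Jamal ∩ Oliver: 11:25-13:30, 17:15-17:35.
Those are the intersection windows.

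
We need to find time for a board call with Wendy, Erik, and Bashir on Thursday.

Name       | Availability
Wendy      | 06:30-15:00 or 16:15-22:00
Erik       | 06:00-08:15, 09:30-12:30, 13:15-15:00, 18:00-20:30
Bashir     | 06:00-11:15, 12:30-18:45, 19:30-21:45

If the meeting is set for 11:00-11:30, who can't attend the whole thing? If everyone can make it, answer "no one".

Bashir

Wendy: free for 11:00-11:30. Erik: free for 11:00-11:30. Bashir: not fully free for 11:00-11:30.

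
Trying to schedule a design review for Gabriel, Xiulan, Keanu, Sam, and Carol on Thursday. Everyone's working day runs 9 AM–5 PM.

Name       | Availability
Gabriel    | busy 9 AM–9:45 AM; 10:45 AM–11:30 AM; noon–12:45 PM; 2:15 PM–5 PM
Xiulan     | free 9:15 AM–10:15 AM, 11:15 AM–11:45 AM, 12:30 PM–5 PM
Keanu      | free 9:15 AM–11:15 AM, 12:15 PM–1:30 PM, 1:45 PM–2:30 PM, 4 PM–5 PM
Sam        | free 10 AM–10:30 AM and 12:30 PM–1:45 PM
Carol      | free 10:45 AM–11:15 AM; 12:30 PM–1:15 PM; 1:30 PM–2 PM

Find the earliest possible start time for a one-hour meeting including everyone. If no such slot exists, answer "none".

Gabriel free: 09:45-10:45, 11:30-12:00, 12:45-14:15 (invert busy blocks within the working day).
Xiulan free: 09:15-10:15, 11:15-11:45, 12:30-17:00.
Keanu free: 09:15-11:15, 12:15-13:30, 13:45-14:30, 16:00-17:00.
Sam free: 10:00-10:30, 12:30-13:45.
Carol free: 10:45-11:15, 12:30-13:15, 13:30-14:00.
Gabriel ∩ Xiulan: 09:45-10:15, 11:30-11:45, 12:45-14:15.
Gabriel ∩ Xiulan ∩ Keanu: 09:45-10:15, 12:45-13:30, 13:45-14:15.
Gabriel ∩ Xiulan ∩ Keanu ∩ Sam: 10:00-10:15, 12:45-13:30.
Gabriel ∩ Xiulan ∩ Keanu ∩ Sam ∩ Carol: 12:45-13:15.
No common window is at least 60 minutes long.

none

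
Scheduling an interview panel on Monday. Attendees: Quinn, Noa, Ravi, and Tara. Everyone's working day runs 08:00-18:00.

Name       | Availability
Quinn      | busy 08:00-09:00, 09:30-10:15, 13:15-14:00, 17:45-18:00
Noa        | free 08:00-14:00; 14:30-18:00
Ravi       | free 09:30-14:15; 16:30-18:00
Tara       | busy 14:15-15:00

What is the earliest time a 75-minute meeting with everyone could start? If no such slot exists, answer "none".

Quinn free: 09:00-09:30, 10:15-13:15, 14:00-17:45 (invert busy blocks within the working day).
Noa free: 08:00-14:00, 14:30-18:00.
Ravi free: 09:30-14:15, 16:30-18:00.
Tara free: 08:00-14:15, 15:00-18:00 (invert busy blocks within the working day).
Quinn ∩ Noa: 09:00-09:30, 10:15-13:15, 14:30-17:45.
Quinn ∩ Noa ∩ Ravi: 10:15-13:15, 16:30-17:45.
Quinn ∩ Noa ∩ Ravi ∩ Tara: 10:15-13:15, 16:30-17:45.
Those are the intersection windows.
The first common window of at least 75 minutes is 10:15-13:15, so the earliest start is 10:15.

10:15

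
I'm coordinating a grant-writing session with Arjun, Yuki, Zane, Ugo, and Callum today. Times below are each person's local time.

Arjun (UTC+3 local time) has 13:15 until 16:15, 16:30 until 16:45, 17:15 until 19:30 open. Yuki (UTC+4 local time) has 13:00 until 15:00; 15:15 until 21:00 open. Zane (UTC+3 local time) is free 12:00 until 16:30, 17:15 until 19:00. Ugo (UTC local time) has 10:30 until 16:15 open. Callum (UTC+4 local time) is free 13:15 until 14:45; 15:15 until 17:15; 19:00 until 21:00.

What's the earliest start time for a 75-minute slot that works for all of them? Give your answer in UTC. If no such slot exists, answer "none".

11:15

Arjun in UTC: 10:15-13:15, 13:30-13:45, 14:15-16:30 (subtract 3h to convert from UTC+3).
Yuki in UTC: 09:00-11:00, 11:15-17:00 (subtract 4h to convert from UTC+4).
Zane in UTC: 09:00-13:30, 14:15-16:00 (subtract 3h to convert from UTC+3).
Ugo in UTC: 10:30-16:15.
Callum in UTC: 09:15-10:45, 11:15-13:15, 15:00-17:00 (subtract 4h to convert from UTC+4).
Arjun ∩ Yuki: 10:15-11:00, 11:15-13:15, 13:30-13:45, 14:15-16:30.
Arjun ∩ Yuki ∩ Zane: 10:15-11:00, 11:15-13:15, 14:15-16:00.
Arjun ∩ Yuki ∩ Zane ∩ Ugo: 10:30-11:00, 11:15-13:15, 14:15-16:00.
Arjun ∩ Yuki ∩ Zane ∩ Ugo ∩ Callum: 10:30-10:45, 11:15-13:15, 15:00-16:00.
The first common window of at least 75 minutes is 11:15-13:15, so the earliest start is 11:15.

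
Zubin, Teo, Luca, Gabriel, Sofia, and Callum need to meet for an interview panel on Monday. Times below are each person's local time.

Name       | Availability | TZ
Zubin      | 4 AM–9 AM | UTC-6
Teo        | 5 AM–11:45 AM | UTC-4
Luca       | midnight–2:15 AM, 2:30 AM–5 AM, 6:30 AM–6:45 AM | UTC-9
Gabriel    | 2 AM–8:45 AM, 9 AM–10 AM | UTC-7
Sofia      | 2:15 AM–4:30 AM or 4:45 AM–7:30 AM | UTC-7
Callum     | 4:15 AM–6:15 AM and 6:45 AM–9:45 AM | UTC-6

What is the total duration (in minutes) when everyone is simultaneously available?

Zubin in UTC: 10:00-15:00 (add 6h to convert from UTC-6).
Teo in UTC: 09:00-15:45 (add 4h to convert from UTC-4).
Luca in UTC: 09:00-11:15, 11:30-14:00, 15:30-15:45 (add 9h to convert from UTC-9).
Gabriel in UTC: 09:00-15:45, 16:00-17:00 (add 7h to convert from UTC-7).
Sofia in UTC: 09:15-11:30, 11:45-14:30 (add 7h to convert from UTC-7).
Callum in UTC: 10:15-12:15, 12:45-15:45 (add 6h to convert from UTC-6).
Zubin ∩ Teo: 10:00-15:00.
Zubin ∩ Teo ∩ Luca: 10:00-11:15, 11:30-14:00.
Zubin ∩ Teo ∩ Luca ∩ Gabriel: 10:00-11:15, 11:30-14:00.
Zubin ∩ Teo ∩ Luca ∩ Gabriel ∩ Sofia: 10:00-11:15, 11:45-14:00.
Zubin ∩ Teo ∩ Luca ∩ Gabriel ∩ Sofia ∩ Callum: 10:15-11:15, 11:45-12:15, 12:45-14:00.
Summing the common windows: 60 + 30 + 75 = 165 minutes.

165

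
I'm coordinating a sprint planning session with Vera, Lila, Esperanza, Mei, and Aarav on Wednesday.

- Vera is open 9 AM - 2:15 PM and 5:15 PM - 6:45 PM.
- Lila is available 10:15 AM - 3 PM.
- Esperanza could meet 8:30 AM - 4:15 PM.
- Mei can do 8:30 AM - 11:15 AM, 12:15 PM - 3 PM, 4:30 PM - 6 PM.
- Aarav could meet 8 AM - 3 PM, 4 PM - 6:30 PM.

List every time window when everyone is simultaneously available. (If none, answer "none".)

10:15-11:15, 12:15-14:15

Vera ∩ Lila: 10:15-14:15.
Vera ∩ Lila ∩ Esperanza: 10:15-14:15.
Vera ∩ Lila ∩ Esperanza ∩ Mei: 10:15-11:15, 12:15-14:15.
Vera ∩ Lila ∩ Esperanza ∩ Mei ∩ Aarav: 10:15-11:15, 12:15-14:15.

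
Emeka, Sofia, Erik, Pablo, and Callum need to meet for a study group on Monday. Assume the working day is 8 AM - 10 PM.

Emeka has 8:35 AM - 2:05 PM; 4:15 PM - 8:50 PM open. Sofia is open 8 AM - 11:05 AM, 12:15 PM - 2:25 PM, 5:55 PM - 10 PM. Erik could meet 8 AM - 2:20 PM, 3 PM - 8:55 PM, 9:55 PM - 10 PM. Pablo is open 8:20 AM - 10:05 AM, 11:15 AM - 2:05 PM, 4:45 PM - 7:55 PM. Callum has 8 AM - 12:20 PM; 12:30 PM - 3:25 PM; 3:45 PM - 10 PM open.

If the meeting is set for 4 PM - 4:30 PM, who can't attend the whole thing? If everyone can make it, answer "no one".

Emeka, Pablo, Sofia

Emeka: not fully free for 16:00-16:30. Sofia: not fully free for 16:00-16:30. Erik: free for 16:00-16:30. Pablo: not fully free for 16:00-16:30. Callum: free for 16:00-16:30.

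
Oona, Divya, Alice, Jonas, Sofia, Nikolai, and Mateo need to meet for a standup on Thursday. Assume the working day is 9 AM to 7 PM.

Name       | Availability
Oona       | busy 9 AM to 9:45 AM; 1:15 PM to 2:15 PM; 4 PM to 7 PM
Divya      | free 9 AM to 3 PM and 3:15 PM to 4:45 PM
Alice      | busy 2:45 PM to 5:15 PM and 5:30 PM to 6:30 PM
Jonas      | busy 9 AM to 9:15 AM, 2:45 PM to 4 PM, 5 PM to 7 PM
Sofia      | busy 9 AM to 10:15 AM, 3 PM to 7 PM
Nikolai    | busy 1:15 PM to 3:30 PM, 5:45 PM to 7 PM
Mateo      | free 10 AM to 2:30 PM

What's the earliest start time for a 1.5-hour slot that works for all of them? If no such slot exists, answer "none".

10:15

Oona free: 09:45-13:15, 14:15-16:00 (invert busy blocks within the working day).
Divya free: 09:00-15:00, 15:15-16:45.
Alice free: 09:00-14:45, 17:15-17:30, 18:30-19:00 (invert busy blocks within the working day).
Jonas free: 09:15-14:45, 16:00-17:00 (invert busy blocks within the working day).
Sofia free: 10:15-15:00 (invert busy blocks within the working day).
Nikolai free: 09:00-13:15, 15:30-17:45 (invert busy blocks within the working day).
Mateo free: 10:00-14:30.
Oona ∩ Divya: 09:45-13:15, 14:15-15:00, 15:15-16:00.
Oona ∩ Divya ∩ Alice: 09:45-13:15, 14:15-14:45.
Oona ∩ Divya ∩ Alice ∩ Jonas: 09:45-13:15, 14:15-14:45.
Oona ∩ Divya ∩ Alice ∩ Jonas ∩ Sofia: 10:15-13:15, 14:15-14:45.
Oona ∩ Divya ∩ Alice ∩ Jonas ∩ Sofia ∩ Nikolai: 10:15-13:15.
Oona ∩ Divya ∩ Alice ∩ Jonas ∩ Sofia ∩ Nikolai ∩ Mateo: 10:15-13:15.
So the common availability across everyone is 10:15-13:15.
The first common window of at least 90 minutes is 10:15-13:15, so the earliest start is 10:15.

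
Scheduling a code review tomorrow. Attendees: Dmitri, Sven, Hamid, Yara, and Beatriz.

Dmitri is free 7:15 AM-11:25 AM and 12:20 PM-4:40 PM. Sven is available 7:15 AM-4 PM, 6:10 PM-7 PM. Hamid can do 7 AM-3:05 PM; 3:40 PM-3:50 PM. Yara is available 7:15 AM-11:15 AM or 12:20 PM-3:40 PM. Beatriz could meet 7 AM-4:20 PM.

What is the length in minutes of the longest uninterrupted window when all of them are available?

Dmitri ∩ Sven: 07:15-11:25, 12:20-16:00.
Dmitri ∩ Sven ∩ Hamid: 07:15-11:25, 12:20-15:05, 15:40-15:50.
Dmitri ∩ Sven ∩ Hamid ∩ Yara: 07:15-11:15, 12:20-15:05.
Dmitri ∩ Sven ∩ Hamid ∩ Yara ∩ Beatriz: 07:15-11:15, 12:20-15:05.
So the common availability across everyone is 07:15-11:15, 12:20-15:05.
The longest is 07:15-11:15 at 240 minutes.

240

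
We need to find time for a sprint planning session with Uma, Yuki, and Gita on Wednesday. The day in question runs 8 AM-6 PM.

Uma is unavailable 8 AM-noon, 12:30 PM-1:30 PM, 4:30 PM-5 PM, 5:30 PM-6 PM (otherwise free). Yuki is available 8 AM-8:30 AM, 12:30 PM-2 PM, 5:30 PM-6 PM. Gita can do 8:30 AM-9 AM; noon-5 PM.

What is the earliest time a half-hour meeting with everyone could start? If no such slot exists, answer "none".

13:30

Uma free: 12:00-12:30, 13:30-16:30, 17:00-17:30 (invert busy blocks within the working day).
Yuki free: 08:00-08:30, 12:30-14:00, 17:30-18:00.
Gita free: 08:30-09:00, 12:00-17:00.
Uma ∩ Yuki: 13:30-14:00.
Uma ∩ Yuki ∩ Gita: 13:30-14:00.
The first common window of at least 30 minutes is 13:30-14:00, so the earliest start is 13:30.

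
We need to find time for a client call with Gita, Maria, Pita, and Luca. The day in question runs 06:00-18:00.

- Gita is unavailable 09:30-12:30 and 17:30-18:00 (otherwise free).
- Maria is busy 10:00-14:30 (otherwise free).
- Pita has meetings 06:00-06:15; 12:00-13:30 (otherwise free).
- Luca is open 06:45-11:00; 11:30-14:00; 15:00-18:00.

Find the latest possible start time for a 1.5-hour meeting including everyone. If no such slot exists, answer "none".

Gita free: 06:00-09:30, 12:30-17:30 (invert busy blocks within the working day).
Maria free: 06:00-10:00, 14:30-18:00 (invert busy blocks within the working day).
Pita free: 06:15-12:00, 13:30-18:00 (invert busy blocks within the working day).
Luca free: 06:45-11:00, 11:30-14:00, 15:00-18:00.
Gita ∩ Maria: 06:00-09:30, 14:30-17:30.
Gita ∩ Maria ∩ Pita: 06:15-09:30, 14:30-17:30.
Gita ∩ Maria ∩ Pita ∩ Luca: 06:45-09:30, 15:00-17:30.
The last common window of at least 90 minutes is 15:00-17:30; a 90-minute meeting can start as late as 16:00 and still end by 17:30.

16:00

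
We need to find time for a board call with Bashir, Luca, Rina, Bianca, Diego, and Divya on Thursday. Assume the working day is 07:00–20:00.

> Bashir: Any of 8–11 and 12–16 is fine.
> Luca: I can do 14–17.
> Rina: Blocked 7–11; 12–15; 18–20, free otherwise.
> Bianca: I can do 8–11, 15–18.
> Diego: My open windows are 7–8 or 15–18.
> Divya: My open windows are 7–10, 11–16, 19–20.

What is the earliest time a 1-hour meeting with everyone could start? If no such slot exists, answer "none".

15:00

Bashir free: 08:00-11:00, 12:00-16:00.
Luca free: 14:00-17:00.
Rina free: 11:00-12:00, 15:00-18:00 (invert busy blocks within the working day).
Bianca free: 08:00-11:00, 15:00-18:00.
Diego free: 07:00-08:00, 15:00-18:00.
Divya free: 07:00-10:00, 11:00-16:00, 19:00-20:00.
Bashir ∩ Luca: 14:00-16:00.
Bashir ∩ Luca ∩ Rina: 15:00-16:00.
Bashir ∩ Luca ∩ Rina ∩ Bianca: 15:00-16:00.
Bashir ∩ Luca ∩ Rina ∩ Bianca ∩ Diego: 15:00-16:00.
Bashir ∩ Luca ∩ Rina ∩ Bianca ∩ Diego ∩ Divya: 15:00-16:00.
Those are the intersection windows.
The first common window of at least 60 minutes is 15:00-16:00, so the earliest start is 15:00.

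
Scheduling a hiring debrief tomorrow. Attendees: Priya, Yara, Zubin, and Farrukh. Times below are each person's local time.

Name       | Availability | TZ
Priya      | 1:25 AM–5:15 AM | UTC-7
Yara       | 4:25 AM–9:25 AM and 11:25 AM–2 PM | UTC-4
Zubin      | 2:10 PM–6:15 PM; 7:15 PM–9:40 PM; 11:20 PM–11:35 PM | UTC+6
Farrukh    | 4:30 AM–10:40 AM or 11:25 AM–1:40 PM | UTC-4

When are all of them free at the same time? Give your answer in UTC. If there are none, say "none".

Priya in UTC: 08:25-12:15 (add 7h to convert from UTC-7).
Yara in UTC: 08:25-13:25, 15:25-18:00 (add 4h to convert from UTC-4).
Zubin in UTC: 08:10-12:15, 13:15-15:40, 17:20-17:35 (subtract 6h to convert from UTC+6).
Farrukh in UTC: 08:30-14:40, 15:25-17:40 (add 4h to convert from UTC-4).
Priya ∩ Yara: 08:25-12:15.
Priya ∩ Yara ∩ Zubin: 08:25-12:15.
Priya ∩ Yara ∩ Zubin ∩ Farrukh: 08:30-12:15.

08:30-12:15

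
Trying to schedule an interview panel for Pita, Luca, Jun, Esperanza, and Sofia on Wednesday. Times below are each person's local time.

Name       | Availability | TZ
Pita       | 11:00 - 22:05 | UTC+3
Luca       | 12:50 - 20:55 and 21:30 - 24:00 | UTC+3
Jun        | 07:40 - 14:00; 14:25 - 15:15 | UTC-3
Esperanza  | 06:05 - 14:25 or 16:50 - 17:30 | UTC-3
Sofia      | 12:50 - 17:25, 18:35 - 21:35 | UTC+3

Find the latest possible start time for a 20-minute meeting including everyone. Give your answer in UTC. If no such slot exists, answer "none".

Pita in UTC: 08:00-19:05 (subtract 3h to convert from UTC+3).
Luca in UTC: 09:50-17:55, 18:30-21:00 (subtract 3h to convert from UTC+3).
Jun in UTC: 10:40-17:00, 17:25-18:15 (add 3h to convert from UTC-3).
Esperanza in UTC: 09:05-17:25, 19:50-20:30 (add 3h to convert from UTC-3).
Sofia in UTC: 09:50-14:25, 15:35-18:35 (subtract 3h to convert from UTC+3).
Pita ∩ Luca: 09:50-17:55, 18:30-19:05.
Pita ∩ Luca ∩ Jun: 10:40-17:00, 17:25-17:55.
Pita ∩ Luca ∩ Jun ∩ Esperanza: 10:40-17:00.
Pita ∩ Luca ∩ Jun ∩ Esperanza ∩ Sofia: 10:40-14:25, 15:35-17:00.
The last common window of at least 20 minutes is 15:35-17:00; a 20-minute meeting can start as late as 16:40 and still end by 17:00.

16:40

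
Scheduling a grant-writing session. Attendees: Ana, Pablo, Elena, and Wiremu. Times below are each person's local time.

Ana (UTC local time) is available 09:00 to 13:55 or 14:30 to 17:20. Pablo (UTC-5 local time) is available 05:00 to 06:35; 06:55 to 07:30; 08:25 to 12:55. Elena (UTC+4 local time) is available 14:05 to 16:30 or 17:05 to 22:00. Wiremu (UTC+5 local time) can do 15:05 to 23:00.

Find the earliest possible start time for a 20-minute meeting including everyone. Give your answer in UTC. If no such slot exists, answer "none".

Ana in UTC: 09:00-13:55, 14:30-17:20.
Pablo in UTC: 10:00-11:35, 11:55-12:30, 13:25-17:55 (add 5h to convert from UTC-5).
Elena in UTC: 10:05-12:30, 13:05-18:00 (subtract 4h to convert from UTC+4).
Wiremu in UTC: 10:05-18:00 (subtract 5h to convert from UTC+5).
Ana ∩ Pablo: 10:00-11:35, 11:55-12:30, 13:25-13:55, 14:30-17:20.
Ana ∩ Pablo ∩ Elena: 10:05-11:35, 11:55-12:30, 13:25-13:55, 14:30-17:20.
Ana ∩ Pablo ∩ Elena ∩ Wiremu: 10:05-11:35, 11:55-12:30, 13:25-13:55, 14:30-17:20.
Those are the intersection windows.
The first common window of at least 20 minutes is 10:05-11:35, so the earliest start is 10:05.

10:05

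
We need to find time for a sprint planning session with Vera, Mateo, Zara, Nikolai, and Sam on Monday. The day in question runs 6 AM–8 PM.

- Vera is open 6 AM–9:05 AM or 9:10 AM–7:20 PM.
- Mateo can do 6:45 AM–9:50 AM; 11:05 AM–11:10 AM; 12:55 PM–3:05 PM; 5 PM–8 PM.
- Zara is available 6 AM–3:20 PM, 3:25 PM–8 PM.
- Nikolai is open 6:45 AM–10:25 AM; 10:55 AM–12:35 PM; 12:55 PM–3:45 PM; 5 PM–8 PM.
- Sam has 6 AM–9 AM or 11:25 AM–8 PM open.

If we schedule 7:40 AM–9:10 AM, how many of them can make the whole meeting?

Mateo, Zara, and Nikolai can make the full 07:40-09:10 slot — that's 3.

3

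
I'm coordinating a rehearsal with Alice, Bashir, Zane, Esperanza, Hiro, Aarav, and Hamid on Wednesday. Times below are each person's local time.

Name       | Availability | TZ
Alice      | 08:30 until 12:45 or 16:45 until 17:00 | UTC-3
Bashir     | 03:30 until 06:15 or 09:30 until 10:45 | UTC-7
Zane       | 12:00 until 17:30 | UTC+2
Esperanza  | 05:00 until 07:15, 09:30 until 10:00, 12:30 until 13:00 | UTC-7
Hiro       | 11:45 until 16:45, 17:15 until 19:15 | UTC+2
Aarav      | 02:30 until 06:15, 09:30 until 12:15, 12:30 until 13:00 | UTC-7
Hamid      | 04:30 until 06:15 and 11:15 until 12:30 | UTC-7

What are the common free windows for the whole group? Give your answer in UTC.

12:00-13:15

Alice in UTC: 11:30-15:45, 19:45-20:00 (add 3h to convert from UTC-3).
Bashir in UTC: 10:30-13:15, 16:30-17:45 (add 7h to convert from UTC-7).
Zane in UTC: 10:00-15:30 (subtract 2h to convert from UTC+2).
Esperanza in UTC: 12:00-14:15, 16:30-17:00, 19:30-20:00 (add 7h to convert from UTC-7).
Hiro in UTC: 09:45-14:45, 15:15-17:15 (subtract 2h to convert from UTC+2).
Aarav in UTC: 09:30-13:15, 16:30-19:15, 19:30-20:00 (add 7h to convert from UTC-7).
Hamid in UTC: 11:30-13:15, 18:15-19:30 (add 7h to convert from UTC-7).
Alice ∩ Bashir: 11:30-13:15.
Alice ∩ Bashir ∩ Zane: 11:30-13:15.
Alice ∩ Bashir ∩ Zane ∩ Esperanza: 12:00-13:15.
Alice ∩ Bashir ∩ Zane ∩ Esperanza ∩ Hiro: 12:00-13:15.
Alice ∩ Bashir ∩ Zane ∩ Esperanza ∩ Hiro ∩ Aarav: 12:00-13:15.
Alice ∩ Bashir ∩ Zane ∩ Esperanza ∩ Hiro ∩ Aarav ∩ Hamid: 12:00-13:15.
Those are the intersection windows.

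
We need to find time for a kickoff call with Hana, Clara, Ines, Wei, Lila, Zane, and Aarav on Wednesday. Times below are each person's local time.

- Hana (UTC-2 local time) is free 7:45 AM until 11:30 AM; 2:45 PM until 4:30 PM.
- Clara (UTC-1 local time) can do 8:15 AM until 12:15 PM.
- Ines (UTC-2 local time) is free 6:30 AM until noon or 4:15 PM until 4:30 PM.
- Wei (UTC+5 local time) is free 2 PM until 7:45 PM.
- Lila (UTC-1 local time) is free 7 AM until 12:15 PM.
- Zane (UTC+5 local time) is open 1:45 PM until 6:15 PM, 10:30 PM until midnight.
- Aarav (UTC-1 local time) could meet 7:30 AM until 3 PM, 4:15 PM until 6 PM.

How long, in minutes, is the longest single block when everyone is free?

210

Hana in UTC: 09:45-13:30, 16:45-18:30 (add 2h to convert from UTC-2).
Clara in UTC: 09:15-13:15 (add 1h to convert from UTC-1).
Ines in UTC: 08:30-14:00, 18:15-18:30 (add 2h to convert from UTC-2).
Wei in UTC: 09:00-14:45 (subtract 5h to convert from UTC+5).
Lila in UTC: 08:00-13:15 (add 1h to convert from UTC-1).
Zane in UTC: 08:45-13:15, 17:30-19:00 (subtract 5h to convert from UTC+5).
Aarav in UTC: 08:30-16:00, 17:15-19:00 (add 1h to convert from UTC-1).
Hana ∩ Clara: 09:45-13:15.
Hana ∩ Clara ∩ Ines: 09:45-13:15.
Hana ∩ Clara ∩ Ines ∩ Wei: 09:45-13:15.
Hana ∩ Clara ∩ Ines ∩ Wei ∩ Lila: 09:45-13:15.
Hana ∩ Clara ∩ Ines ∩ Wei ∩ Lila ∩ Zane: 09:45-13:15.
Hana ∩ Clara ∩ Ines ∩ Wei ∩ Lila ∩ Zane ∩ Aarav: 09:45-13:15.
So the common availability across everyone is 09:45-13:15.
The longest is 09:45-13:15 at 210 minutes.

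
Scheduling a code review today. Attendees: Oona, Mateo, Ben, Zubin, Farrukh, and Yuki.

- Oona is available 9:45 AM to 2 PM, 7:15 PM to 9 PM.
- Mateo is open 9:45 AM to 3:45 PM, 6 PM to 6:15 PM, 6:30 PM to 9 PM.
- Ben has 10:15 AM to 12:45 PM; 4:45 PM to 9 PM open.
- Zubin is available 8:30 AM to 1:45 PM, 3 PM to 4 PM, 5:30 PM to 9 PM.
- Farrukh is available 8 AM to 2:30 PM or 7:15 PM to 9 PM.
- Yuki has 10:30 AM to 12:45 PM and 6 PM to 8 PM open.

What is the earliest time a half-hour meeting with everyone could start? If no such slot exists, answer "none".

10:30

Oona ∩ Mateo: 09:45-14:00, 19:15-21:00.
Oona ∩ Mateo ∩ Ben: 10:15-12:45, 19:15-21:00.
Oona ∩ Mateo ∩ Ben ∩ Zubin: 10:15-12:45, 19:15-21:00.
Oona ∩ Mateo ∩ Ben ∩ Zubin ∩ Farrukh: 10:15-12:45, 19:15-21:00.
Oona ∩ Mateo ∩ Ben ∩ Zubin ∩ Farrukh ∩ Yuki: 10:30-12:45, 19:15-20:00.
Those are the intersection windows.
The first common window of at least 30 minutes is 10:30-12:45, so the earliest start is 10:30.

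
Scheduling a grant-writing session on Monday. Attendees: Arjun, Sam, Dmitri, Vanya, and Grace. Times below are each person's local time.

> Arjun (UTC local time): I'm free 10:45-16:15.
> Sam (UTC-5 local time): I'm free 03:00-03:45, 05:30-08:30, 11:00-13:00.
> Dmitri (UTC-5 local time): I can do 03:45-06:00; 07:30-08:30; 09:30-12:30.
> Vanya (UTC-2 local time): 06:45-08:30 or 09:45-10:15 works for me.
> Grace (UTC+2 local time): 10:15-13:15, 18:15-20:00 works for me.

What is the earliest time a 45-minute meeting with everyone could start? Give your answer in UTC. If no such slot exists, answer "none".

none

Arjun in UTC: 10:45-16:15.
Sam in UTC: 08:00-08:45, 10:30-13:30, 16:00-18:00 (add 5h to convert from UTC-5).
Dmitri in UTC: 08:45-11:00, 12:30-13:30, 14:30-17:30 (add 5h to convert from UTC-5).
Vanya in UTC: 08:45-10:30, 11:45-12:15 (add 2h to convert from UTC-2).
Grace in UTC: 08:15-11:15, 16:15-18:00 (subtract 2h to convert from UTC+2).
Arjun ∩ Sam: 10:45-13:30, 16:00-16:15.
Arjun ∩ Sam ∩ Dmitri: 10:45-11:00, 12:30-13:30, 16:00-16:15.
Arjun ∩ Sam ∩ Dmitri ∩ Vanya: ∅.
Arjun ∩ Sam ∩ Dmitri ∩ Vanya ∩ Grace: ∅.
There is no time when everyone is free.
No common window is at least 45 minutes long.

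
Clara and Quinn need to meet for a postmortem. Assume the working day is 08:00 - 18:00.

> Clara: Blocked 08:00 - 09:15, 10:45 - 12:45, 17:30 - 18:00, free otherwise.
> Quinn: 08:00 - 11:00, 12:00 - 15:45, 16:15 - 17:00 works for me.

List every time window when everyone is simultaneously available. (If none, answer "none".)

Clara free: 09:15-10:45, 12:45-17:30 (invert busy blocks within the working day).
Quinn free: 08:00-11:00, 12:00-15:45, 16:15-17:00.
Clara ∩ Quinn: 09:15-10:45, 12:45-15:45, 16:15-17:00.

09:15-10:45, 12:45-15:45, 16:15-17:00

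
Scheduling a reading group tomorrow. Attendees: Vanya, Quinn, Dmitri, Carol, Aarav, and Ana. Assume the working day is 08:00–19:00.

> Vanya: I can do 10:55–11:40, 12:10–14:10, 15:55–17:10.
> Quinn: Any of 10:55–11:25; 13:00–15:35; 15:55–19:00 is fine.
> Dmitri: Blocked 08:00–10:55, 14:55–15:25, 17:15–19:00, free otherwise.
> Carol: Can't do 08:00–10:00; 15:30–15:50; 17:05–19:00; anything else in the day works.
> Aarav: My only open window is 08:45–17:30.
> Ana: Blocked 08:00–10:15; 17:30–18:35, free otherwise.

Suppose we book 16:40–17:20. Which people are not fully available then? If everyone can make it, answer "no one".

Vanya free: 10:55-11:40, 12:10-14:10, 15:55-17:10.
Quinn free: 10:55-11:25, 13:00-15:35, 15:55-19:00.
Dmitri free: 10:55-14:55, 15:25-17:15 (invert busy blocks within the working day).
Carol free: 10:00-15:30, 15:50-17:05 (invert busy blocks within the working day).
Aarav free: 08:45-17:30.
Ana free: 10:15-17:30, 18:35-19:00 (invert busy blocks within the working day).
Vanya: not fully free for 16:40-17:20. Quinn: free for 16:40-17:20. Dmitri: not fully free for 16:40-17:20. Carol: not fully free for 16:40-17:20. Aarav: free for 16:40-17:20. Ana: free for 16:40-17:20.

Carol, Dmitri, Vanya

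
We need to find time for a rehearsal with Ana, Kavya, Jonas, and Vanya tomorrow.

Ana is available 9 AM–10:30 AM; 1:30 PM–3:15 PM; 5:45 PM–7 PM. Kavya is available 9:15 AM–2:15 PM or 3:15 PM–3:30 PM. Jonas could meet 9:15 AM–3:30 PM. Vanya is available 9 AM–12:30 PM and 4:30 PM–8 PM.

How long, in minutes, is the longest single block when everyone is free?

Ana ∩ Kavya: 09:15-10:30, 13:30-14:15.
Ana ∩ Kavya ∩ Jonas: 09:15-10:30, 13:30-14:15.
Ana ∩ Kavya ∩ Jonas ∩ Vanya: 09:15-10:30.
The longest is 09:15-10:30 at 75 minutes.

75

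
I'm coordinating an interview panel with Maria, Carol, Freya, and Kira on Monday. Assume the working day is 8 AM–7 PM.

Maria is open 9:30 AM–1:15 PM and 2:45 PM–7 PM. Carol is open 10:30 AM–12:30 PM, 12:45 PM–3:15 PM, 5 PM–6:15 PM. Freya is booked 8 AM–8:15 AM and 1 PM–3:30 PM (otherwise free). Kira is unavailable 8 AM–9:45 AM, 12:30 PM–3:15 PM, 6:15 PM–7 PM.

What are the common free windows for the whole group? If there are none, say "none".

10:30-12:30, 17:00-18:15

Maria free: 09:30-13:15, 14:45-19:00.
Carol free: 10:30-12:30, 12:45-15:15, 17:00-18:15.
Freya free: 08:15-13:00, 15:30-19:00 (invert busy blocks within the working day).
Kira free: 09:45-12:30, 15:15-18:15 (invert busy blocks within the working day).
Maria ∩ Carol: 10:30-12:30, 12:45-13:15, 14:45-15:15, 17:00-18:15.
Maria ∩ Carol ∩ Freya: 10:30-12:30, 12:45-13:00, 17:00-18:15.
Maria ∩ Carol ∩ Freya ∩ Kira: 10:30-12:30, 17:00-18:15.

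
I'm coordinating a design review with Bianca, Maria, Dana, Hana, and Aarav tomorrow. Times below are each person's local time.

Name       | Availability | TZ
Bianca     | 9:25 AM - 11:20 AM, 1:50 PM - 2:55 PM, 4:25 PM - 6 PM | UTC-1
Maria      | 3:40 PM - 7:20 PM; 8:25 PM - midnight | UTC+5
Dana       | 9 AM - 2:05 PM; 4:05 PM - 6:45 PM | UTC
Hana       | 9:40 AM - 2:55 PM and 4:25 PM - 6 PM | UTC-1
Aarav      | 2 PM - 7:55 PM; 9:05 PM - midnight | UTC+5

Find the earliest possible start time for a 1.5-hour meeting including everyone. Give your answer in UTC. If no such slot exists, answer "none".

Bianca in UTC: 10:25-12:20, 14:50-15:55, 17:25-19:00 (add 1h to convert from UTC-1).
Maria in UTC: 10:40-14:20, 15:25-19:00 (subtract 5h to convert from UTC+5).
Dana in UTC: 09:00-14:05, 16:05-18:45.
Hana in UTC: 10:40-15:55, 17:25-19:00 (add 1h to convert from UTC-1).
Aarav in UTC: 09:00-14:55, 16:05-19:00 (subtract 5h to convert from UTC+5).
Bianca ∩ Maria: 10:40-12:20, 15:25-15:55, 17:25-19:00.
Bianca ∩ Maria ∩ Dana: 10:40-12:20, 17:25-18:45.
Bianca ∩ Maria ∩ Dana ∩ Hana: 10:40-12:20, 17:25-18:45.
Bianca ∩ Maria ∩ Dana ∩ Hana ∩ Aarav: 10:40-12:20, 17:25-18:45.
So the common availability across everyone is 10:40-12:20, 17:25-18:45.
The first common window of at least 90 minutes is 10:40-12:20, so the earliest start is 10:40.

10:40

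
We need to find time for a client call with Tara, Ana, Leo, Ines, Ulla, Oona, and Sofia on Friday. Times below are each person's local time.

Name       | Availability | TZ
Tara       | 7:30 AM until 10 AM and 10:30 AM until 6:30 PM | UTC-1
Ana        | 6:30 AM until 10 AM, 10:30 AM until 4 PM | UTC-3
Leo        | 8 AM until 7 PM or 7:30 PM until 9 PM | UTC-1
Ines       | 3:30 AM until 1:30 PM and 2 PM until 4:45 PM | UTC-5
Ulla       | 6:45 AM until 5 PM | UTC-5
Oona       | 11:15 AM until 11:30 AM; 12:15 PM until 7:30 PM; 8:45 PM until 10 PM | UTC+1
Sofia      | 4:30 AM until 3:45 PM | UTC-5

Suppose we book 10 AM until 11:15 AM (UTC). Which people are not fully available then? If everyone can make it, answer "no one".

Tara in UTC: 08:30-11:00, 11:30-19:30 (add 1h to convert from UTC-1).
Ana in UTC: 09:30-13:00, 13:30-19:00 (add 3h to convert from UTC-3).
Leo in UTC: 09:00-20:00, 20:30-22:00 (add 1h to convert from UTC-1).
Ines in UTC: 08:30-18:30, 19:00-21:45 (add 5h to convert from UTC-5).
Ulla in UTC: 11:45-22:00 (add 5h to convert from UTC-5).
Oona in UTC: 10:15-10:30, 11:15-18:30, 19:45-21:00 (subtract 1h to convert from UTC+1).
Sofia in UTC: 09:30-20:45 (add 5h to convert from UTC-5).
Tara: not fully free for 10:00-11:15. Ana: free for 10:00-11:15. Leo: free for 10:00-11:15. Ines: free for 10:00-11:15. Ulla: not fully free for 10:00-11:15. Oona: not fully free for 10:00-11:15. Sofia: free for 10:00-11:15.

Oona, Tara, Ulla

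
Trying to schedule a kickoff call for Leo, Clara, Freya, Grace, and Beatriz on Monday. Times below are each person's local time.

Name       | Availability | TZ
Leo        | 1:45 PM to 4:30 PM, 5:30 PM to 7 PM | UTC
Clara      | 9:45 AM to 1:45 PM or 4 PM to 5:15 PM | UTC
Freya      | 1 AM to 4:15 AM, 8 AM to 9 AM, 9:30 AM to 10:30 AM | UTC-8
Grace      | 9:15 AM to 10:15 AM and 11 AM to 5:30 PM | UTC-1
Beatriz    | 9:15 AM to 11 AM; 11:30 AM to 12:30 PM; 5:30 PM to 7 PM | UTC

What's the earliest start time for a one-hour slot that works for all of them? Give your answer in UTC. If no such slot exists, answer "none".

none

Leo in UTC: 13:45-16:30, 17:30-19:00.
Clara in UTC: 09:45-13:45, 16:00-17:15.
Freya in UTC: 09:00-12:15, 16:00-17:00, 17:30-18:30 (add 8h to convert from UTC-8).
Grace in UTC: 10:15-11:15, 12:00-18:30 (add 1h to convert from UTC-1).
Beatriz in UTC: 09:15-11:00, 11:30-12:30, 17:30-19:00.
Leo ∩ Clara: 16:00-16:30.
Leo ∩ Clara ∩ Freya: 16:00-16:30.
Leo ∩ Clara ∩ Freya ∩ Grace: 16:00-16:30.
Leo ∩ Clara ∩ Freya ∩ Grace ∩ Beatriz: ∅.
There is no time when everyone is free.
No common window is at least 60 minutes long.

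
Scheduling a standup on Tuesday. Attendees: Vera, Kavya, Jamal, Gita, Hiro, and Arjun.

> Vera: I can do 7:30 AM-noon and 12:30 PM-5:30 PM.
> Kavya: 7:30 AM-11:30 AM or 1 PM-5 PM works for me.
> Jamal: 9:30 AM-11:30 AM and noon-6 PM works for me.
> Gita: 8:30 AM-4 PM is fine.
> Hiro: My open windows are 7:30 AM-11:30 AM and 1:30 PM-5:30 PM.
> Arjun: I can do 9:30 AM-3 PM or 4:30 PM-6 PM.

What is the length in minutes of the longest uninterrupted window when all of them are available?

Vera ∩ Kavya: 07:30-11:30, 13:00-17:00.
Vera ∩ Kavya ∩ Jamal: 09:30-11:30, 13:00-17:00.
Vera ∩ Kavya ∩ Jamal ∩ Gita: 09:30-11:30, 13:00-16:00.
Vera ∩ Kavya ∩ Jamal ∩ Gita ∩ Hiro: 09:30-11:30, 13:30-16:00.
Vera ∩ Kavya ∩ Jamal ∩ Gita ∩ Hiro ∩ Arjun: 09:30-11:30, 13:30-15:00.
Those are the intersection windows.
The longest is 09:30-11:30 at 120 minutes.

120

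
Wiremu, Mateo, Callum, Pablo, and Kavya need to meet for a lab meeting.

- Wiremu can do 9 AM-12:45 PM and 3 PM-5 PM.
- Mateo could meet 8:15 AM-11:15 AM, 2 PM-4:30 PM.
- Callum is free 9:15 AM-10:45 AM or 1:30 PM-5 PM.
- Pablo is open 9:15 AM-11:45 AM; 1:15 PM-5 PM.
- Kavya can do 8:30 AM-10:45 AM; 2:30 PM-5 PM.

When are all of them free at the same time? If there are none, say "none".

Wiremu ∩ Mateo: 09:00-11:15, 15:00-16:30.
Wiremu ∩ Mateo ∩ Callum: 09:15-10:45, 15:00-16:30.
Wiremu ∩ Mateo ∩ Callum ∩ Pablo: 09:15-10:45, 15:00-16:30.
Wiremu ∩ Mateo ∩ Callum ∩ Pablo ∩ Kavya: 09:15-10:45, 15:00-16:30.

09:15-10:45, 15:00-16:30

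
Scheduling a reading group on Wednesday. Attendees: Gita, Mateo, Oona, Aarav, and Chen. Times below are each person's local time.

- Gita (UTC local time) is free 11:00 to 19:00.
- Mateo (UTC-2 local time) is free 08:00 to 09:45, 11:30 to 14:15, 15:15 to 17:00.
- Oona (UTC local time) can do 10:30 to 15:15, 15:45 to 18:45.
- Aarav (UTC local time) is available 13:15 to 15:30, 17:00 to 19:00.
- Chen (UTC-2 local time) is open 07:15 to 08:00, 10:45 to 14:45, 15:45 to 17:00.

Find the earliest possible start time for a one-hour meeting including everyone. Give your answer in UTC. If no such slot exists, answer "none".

Gita in UTC: 11:00-19:00.
Mateo in UTC: 10:00-11:45, 13:30-16:15, 17:15-19:00 (add 2h to convert from UTC-2).
Oona in UTC: 10:30-15:15, 15:45-18:45.
Aarav in UTC: 13:15-15:30, 17:00-19:00.
Chen in UTC: 09:15-10:00, 12:45-16:45, 17:45-19:00 (add 2h to convert from UTC-2).
Gita ∩ Mateo: 11:00-11:45, 13:30-16:15, 17:15-19:00.
Gita ∩ Mateo ∩ Oona: 11:00-11:45, 13:30-15:15, 15:45-16:15, 17:15-18:45.
Gita ∩ Mateo ∩ Oona ∩ Aarav: 13:30-15:15, 17:15-18:45.
Gita ∩ Mateo ∩ Oona ∩ Aarav ∩ Chen: 13:30-15:15, 17:45-18:45.
The first common window of at least 60 minutes is 13:30-15:15, so the earliest start is 13:30.

13:30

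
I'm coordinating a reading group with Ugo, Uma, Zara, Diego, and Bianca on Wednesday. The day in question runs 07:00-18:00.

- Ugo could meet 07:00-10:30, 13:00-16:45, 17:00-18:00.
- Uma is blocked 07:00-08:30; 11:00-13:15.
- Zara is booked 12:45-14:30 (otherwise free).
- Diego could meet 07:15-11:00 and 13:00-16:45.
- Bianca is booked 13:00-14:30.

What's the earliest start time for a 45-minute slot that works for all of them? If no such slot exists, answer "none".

Ugo free: 07:00-10:30, 13:00-16:45, 17:00-18:00.
Uma free: 08:30-11:00, 13:15-18:00 (invert busy blocks within the working day).
Zara free: 07:00-12:45, 14:30-18:00 (invert busy blocks within the working day).
Diego free: 07:15-11:00, 13:00-16:45.
Bianca free: 07:00-13:00, 14:30-18:00 (invert busy blocks within the working day).
Ugo ∩ Uma: 08:30-10:30, 13:15-16:45, 17:00-18:00.
Ugo ∩ Uma ∩ Zara: 08:30-10:30, 14:30-16:45, 17:00-18:00.
Ugo ∩ Uma ∩ Zara ∩ Diego: 08:30-10:30, 14:30-16:45.
Ugo ∩ Uma ∩ Zara ∩ Diego ∩ Bianca: 08:30-10:30, 14:30-16:45.
The first common window of at least 45 minutes is 08:30-10:30, so the earliest start is 08:30.

08:30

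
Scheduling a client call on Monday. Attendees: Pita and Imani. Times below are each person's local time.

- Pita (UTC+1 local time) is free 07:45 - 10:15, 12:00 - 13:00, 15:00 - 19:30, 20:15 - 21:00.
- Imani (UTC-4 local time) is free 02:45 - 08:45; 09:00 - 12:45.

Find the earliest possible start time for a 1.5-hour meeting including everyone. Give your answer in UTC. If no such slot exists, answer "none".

Pita in UTC: 06:45-09:15, 11:00-12:00, 14:00-18:30, 19:15-20:00 (subtract 1h to convert from UTC+1).
Imani in UTC: 06:45-12:45, 13:00-16:45 (add 4h to convert from UTC-4).
Pita ∩ Imani: 06:45-09:15, 11:00-12:00, 14:00-16:45.
So the common availability across everyone is 06:45-09:15, 11:00-12:00, 14:00-16:45.
The first common window of at least 90 minutes is 06:45-09:15, so the earliest start is 06:45.

06:45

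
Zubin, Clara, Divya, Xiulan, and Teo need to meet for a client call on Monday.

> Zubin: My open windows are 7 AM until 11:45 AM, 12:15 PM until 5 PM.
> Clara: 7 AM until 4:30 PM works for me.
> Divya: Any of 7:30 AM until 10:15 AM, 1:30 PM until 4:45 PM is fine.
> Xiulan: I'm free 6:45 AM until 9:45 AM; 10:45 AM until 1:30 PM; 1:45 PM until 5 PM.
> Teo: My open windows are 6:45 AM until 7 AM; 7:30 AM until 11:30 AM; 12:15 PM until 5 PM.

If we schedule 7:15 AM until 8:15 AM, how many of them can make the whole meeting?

Zubin, Clara, and Xiulan can make the full 07:15-08:15 slot — that's 3.

3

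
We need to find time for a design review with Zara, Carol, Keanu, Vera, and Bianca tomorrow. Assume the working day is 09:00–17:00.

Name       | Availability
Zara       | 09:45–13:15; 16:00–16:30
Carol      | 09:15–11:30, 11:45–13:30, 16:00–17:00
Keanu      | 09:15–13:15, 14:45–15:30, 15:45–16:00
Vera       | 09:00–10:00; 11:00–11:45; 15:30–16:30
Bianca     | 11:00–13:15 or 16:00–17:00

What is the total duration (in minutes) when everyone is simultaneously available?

Zara ∩ Carol: 09:45-11:30, 11:45-13:15, 16:00-16:30.
Zara ∩ Carol ∩ Keanu: 09:45-11:30, 11:45-13:15.
Zara ∩ Carol ∩ Keanu ∩ Vera: 09:45-10:00, 11:00-11:30.
Zara ∩ Carol ∩ Keanu ∩ Vera ∩ Bianca: 11:00-11:30.
Those are the intersection windows.
That's a single block of 30 minutes.

30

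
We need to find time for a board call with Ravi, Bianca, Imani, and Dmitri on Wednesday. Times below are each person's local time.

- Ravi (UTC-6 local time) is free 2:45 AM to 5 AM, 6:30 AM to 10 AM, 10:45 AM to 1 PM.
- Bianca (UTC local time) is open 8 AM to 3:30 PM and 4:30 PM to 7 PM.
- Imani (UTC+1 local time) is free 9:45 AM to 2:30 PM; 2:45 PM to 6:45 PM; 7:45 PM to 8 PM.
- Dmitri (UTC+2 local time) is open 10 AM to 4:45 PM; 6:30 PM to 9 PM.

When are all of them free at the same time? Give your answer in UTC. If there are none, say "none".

Ravi in UTC: 08:45-11:00, 12:30-16:00, 16:45-19:00 (add 6h to convert from UTC-6).
Bianca in UTC: 08:00-15:30, 16:30-19:00.
Imani in UTC: 08:45-13:30, 13:45-17:45, 18:45-19:00 (subtract 1h to convert from UTC+1).
Dmitri in UTC: 08:00-14:45, 16:30-19:00 (subtract 2h to convert from UTC+2).
Ravi ∩ Bianca: 08:45-11:00, 12:30-15:30, 16:45-19:00.
Ravi ∩ Bianca ∩ Imani: 08:45-11:00, 12:30-13:30, 13:45-15:30, 16:45-17:45, 18:45-19:00.
Ravi ∩ Bianca ∩ Imani ∩ Dmitri: 08:45-11:00, 12:30-13:30, 13:45-14:45, 16:45-17:45, 18:45-19:00.

08:45-11:00, 12:30-13:30, 13:45-14:45, 16:45-17:45, 18:45-19:00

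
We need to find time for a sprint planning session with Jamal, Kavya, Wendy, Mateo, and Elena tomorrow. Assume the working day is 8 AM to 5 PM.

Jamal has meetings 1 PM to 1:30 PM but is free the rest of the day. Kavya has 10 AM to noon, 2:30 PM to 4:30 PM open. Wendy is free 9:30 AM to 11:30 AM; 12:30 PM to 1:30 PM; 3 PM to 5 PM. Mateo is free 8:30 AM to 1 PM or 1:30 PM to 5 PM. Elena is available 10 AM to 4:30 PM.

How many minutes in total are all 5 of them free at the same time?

180

Jamal free: 08:00-13:00, 13:30-17:00 (invert busy blocks within the working day).
Kavya free: 10:00-12:00, 14:30-16:30.
Wendy free: 09:30-11:30, 12:30-13:30, 15:00-17:00.
Mateo free: 08:30-13:00, 13:30-17:00.
Elena free: 10:00-16:30.
Jamal ∩ Kavya: 10:00-12:00, 14:30-16:30.
Jamal ∩ Kavya ∩ Wendy: 10:00-11:30, 15:00-16:30.
Jamal ∩ Kavya ∩ Wendy ∩ Mateo: 10:00-11:30, 15:00-16:30.
Jamal ∩ Kavya ∩ Wendy ∩ Mateo ∩ Elena: 10:00-11:30, 15:00-16:30.
Summing the common windows: 90 + 90 = 180 minutes.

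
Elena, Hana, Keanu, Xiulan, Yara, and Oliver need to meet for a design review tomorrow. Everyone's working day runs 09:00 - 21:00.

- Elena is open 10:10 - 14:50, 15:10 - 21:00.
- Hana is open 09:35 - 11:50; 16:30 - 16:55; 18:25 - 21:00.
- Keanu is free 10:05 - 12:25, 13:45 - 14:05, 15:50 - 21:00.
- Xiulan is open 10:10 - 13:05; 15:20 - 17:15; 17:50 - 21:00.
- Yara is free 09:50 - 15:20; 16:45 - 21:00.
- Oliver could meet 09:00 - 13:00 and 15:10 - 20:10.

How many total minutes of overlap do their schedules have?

215

Elena ∩ Hana: 10:10-11:50, 16:30-16:55, 18:25-21:00.
Elena ∩ Hana ∩ Keanu: 10:10-11:50, 16:30-16:55, 18:25-21:00.
Elena ∩ Hana ∩ Keanu ∩ Xiulan: 10:10-11:50, 16:30-16:55, 18:25-21:00.
Elena ∩ Hana ∩ Keanu ∩ Xiulan ∩ Yara: 10:10-11:50, 16:45-16:55, 18:25-21:00.
Elena ∩ Hana ∩ Keanu ∩ Xiulan ∩ Yara ∩ Oliver: 10:10-11:50, 16:45-16:55, 18:25-20:10.
Summing the common windows: 100 + 10 + 105 = 215 minutes.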